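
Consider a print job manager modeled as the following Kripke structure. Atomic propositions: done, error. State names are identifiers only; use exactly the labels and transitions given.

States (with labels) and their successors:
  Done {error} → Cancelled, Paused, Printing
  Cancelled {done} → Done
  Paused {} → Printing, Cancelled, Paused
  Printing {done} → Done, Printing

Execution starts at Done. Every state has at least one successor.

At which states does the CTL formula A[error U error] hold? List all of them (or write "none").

{Done}

States satisfying error: {Done}.
States satisfying A[error U error]: {Done}.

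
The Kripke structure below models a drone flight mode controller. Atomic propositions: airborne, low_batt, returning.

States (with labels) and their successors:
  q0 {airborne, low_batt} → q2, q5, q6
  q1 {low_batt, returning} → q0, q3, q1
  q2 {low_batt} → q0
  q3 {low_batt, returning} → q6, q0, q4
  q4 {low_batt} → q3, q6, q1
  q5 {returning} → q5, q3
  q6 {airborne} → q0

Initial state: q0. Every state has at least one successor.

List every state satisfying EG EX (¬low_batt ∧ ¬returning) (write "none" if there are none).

{q3, q4}

States satisfying EX (¬low_batt ∧ ¬returning): {q0, q3, q4}.
States satisfying EG EX (¬low_batt ∧ ¬returning): {q3, q4}.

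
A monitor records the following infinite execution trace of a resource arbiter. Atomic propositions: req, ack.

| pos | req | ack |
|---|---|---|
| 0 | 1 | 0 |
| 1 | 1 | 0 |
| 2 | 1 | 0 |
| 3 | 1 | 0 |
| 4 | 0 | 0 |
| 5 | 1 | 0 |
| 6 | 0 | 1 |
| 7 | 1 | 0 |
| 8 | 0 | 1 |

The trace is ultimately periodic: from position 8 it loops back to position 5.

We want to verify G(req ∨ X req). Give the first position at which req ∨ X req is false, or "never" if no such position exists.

never

req ∨ X req holds at every position 0..8, and those are all the positions the trace ever visits, so the invariant G(req ∨ X req) is never violated.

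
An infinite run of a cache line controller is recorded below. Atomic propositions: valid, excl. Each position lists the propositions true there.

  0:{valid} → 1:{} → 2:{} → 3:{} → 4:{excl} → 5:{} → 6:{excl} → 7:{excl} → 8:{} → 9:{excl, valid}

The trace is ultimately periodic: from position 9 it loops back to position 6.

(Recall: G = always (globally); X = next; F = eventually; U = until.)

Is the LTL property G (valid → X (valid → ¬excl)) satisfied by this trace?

valid → X (valid → ¬excl) holds at every position 0..9, and those are all positions ever visited, so G (valid → X (valid → ¬excl)) holds.
Positions where valid holds: 0, 9.
Check X (valid → ¬excl) at each: 0→ok, 9→ok.

Holds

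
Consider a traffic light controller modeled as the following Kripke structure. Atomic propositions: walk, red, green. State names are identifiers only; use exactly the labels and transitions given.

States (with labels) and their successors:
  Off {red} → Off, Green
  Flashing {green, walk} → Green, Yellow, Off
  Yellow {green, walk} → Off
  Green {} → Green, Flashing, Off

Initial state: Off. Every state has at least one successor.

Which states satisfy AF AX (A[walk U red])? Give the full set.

States satisfying AX (A[walk U red]): {Yellow}.
States satisfying AF AX (A[walk U red]): {Yellow}.

{Yellow}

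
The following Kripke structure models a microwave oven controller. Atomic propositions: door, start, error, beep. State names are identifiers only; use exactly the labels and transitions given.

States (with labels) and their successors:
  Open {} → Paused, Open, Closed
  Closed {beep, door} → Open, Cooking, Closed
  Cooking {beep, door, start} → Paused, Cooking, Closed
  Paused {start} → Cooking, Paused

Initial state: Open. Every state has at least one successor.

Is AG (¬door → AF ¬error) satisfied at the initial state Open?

States satisfying ¬door → AF ¬error: {Open, Closed, Cooking, Paused}.
States satisfying AG (¬door → AF ¬error): {Open, Closed, Cooking, Paused}.
Every state reachable from Open satisfies ¬door → AF ¬error.
Open ∈ Sat(AG (¬door → AF ¬error)).

Yes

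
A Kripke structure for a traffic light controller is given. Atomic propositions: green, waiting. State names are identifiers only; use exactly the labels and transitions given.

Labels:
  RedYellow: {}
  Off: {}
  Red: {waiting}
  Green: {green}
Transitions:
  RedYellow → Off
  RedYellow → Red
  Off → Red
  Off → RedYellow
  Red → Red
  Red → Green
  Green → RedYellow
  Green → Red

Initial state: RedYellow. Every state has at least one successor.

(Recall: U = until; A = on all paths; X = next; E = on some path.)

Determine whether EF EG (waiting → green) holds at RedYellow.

Yes

States satisfying EG (waiting → green): {RedYellow, Off, Green}.
States satisfying EF EG (waiting → green): {RedYellow, Off, Red, Green}.
Some path from RedYellow reaches a state where EG (waiting → green) holds.
RedYellow ∈ Sat(EF EG (waiting → green)).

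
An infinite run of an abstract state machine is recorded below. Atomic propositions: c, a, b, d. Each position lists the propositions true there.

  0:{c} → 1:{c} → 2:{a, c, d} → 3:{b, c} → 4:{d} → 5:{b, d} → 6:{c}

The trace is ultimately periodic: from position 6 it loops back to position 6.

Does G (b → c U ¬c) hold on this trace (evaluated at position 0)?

Satisfied

b → c U ¬c holds at every position 0..6, and those are all positions ever visited, so G (b → c U ¬c) holds.
Positions where b holds: 3, 5.
Check c U ¬c at each: 3→ok, 5→ok.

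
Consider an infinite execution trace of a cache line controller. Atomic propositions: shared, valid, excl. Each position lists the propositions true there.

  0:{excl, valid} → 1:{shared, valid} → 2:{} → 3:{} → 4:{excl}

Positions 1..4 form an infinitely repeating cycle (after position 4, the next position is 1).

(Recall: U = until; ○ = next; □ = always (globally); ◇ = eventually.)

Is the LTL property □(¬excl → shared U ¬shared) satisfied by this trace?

¬excl → shared U ¬shared holds at every position 0..4, and those are all positions ever visited, so □(¬excl → shared U ¬shared) holds.
Positions where ¬excl holds: 1, 2, 3.
Check shared U ¬shared at each: 1→ok, 2→ok, 3→ok.

Yes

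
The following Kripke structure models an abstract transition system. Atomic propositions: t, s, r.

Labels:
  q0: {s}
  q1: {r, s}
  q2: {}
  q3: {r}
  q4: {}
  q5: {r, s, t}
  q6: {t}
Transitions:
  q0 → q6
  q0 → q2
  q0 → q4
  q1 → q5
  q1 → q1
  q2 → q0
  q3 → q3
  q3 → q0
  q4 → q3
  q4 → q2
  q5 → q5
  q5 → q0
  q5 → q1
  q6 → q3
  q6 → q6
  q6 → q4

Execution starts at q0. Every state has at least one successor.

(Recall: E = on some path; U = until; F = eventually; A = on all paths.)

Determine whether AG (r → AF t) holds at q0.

States satisfying r → AF t: {q0, q2, q4, q5, q6}.
States satisfying AG (r → AF t): ∅.
q3 is reachable from q0 and violates r → AF t, so AG fails at q0.
q0 ∉ Sat(AG (r → AF t)).

Violated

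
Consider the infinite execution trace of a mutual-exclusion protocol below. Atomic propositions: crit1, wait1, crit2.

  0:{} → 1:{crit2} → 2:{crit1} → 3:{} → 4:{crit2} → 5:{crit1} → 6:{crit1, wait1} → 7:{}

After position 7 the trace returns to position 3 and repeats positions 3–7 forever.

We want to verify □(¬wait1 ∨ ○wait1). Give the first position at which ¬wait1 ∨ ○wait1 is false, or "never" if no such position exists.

6

Check ¬wait1 ∨ ○wait1 at each position in order: 0 ✓, 1 ✓, 2 ✓, 3 ✓, 4 ✓, 5 ✓.
At position 6 the labels are {crit1, wait1} and the next position 7 has {}, so ¬wait1 ∨ ○wait1 is false there. This is the first violation.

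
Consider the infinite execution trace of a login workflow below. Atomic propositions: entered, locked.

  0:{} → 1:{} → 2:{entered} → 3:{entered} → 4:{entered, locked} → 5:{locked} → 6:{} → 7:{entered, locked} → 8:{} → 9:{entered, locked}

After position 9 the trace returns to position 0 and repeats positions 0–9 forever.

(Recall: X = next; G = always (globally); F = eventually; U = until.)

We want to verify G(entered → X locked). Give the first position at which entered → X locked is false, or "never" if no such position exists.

Check entered → X locked at each position in order: 0 ✓, 1 ✓.
At position 2 the labels are {entered} and the next position 3 has {entered}, so entered → X locked is false there. This is the first violation.

2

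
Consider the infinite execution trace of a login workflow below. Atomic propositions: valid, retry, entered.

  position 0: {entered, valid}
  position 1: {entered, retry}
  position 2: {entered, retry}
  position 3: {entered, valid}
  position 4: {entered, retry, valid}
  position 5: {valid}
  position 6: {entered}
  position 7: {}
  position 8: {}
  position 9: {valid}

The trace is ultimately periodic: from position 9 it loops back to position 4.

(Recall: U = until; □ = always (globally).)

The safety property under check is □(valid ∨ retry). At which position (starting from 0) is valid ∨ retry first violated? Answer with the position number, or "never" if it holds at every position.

Check valid ∨ retry at each position in order: 0 ✓, 1 ✓, 2 ✓, 3 ✓, 4 ✓, 5 ✓.
At position 6 the labels are {entered}, so valid ∨ retry is false there. This is the first violation.

6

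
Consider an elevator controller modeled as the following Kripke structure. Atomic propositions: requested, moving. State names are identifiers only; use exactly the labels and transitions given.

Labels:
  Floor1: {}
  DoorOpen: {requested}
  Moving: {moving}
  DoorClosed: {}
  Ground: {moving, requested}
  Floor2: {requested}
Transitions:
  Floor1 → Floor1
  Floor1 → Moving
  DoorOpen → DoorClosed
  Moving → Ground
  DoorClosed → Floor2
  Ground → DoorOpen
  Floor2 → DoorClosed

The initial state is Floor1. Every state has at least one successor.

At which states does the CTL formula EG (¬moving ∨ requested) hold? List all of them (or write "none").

{Floor1, DoorOpen, DoorClosed, Ground, Floor2}

States satisfying ¬moving ∨ requested: {Floor1, DoorOpen, DoorClosed, Ground, Floor2}.
States satisfying EG (¬moving ∨ requested): {Floor1, DoorOpen, DoorClosed, Ground, Floor2}.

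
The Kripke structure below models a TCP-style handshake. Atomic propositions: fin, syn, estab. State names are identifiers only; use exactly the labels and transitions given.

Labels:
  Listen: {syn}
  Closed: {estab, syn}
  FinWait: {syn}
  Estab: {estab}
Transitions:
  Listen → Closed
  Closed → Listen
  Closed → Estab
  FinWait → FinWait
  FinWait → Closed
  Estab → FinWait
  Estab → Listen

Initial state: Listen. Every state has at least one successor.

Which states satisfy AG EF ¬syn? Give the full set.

States satisfying EF ¬syn: {Listen, Closed, FinWait, Estab}.
States satisfying AG EF ¬syn: {Listen, Closed, FinWait, Estab}.

{Listen, Closed, FinWait, Estab}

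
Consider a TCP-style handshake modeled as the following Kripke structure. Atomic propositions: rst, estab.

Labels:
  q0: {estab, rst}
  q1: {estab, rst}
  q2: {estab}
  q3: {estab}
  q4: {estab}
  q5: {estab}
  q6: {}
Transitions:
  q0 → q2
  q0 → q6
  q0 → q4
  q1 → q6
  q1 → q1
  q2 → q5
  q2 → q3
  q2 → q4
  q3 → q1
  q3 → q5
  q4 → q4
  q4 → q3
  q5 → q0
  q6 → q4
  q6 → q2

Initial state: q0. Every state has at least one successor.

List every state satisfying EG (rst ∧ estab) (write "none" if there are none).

States satisfying rst ∧ estab: {q0, q1}.
States satisfying EG (rst ∧ estab): {q1}.

{q1}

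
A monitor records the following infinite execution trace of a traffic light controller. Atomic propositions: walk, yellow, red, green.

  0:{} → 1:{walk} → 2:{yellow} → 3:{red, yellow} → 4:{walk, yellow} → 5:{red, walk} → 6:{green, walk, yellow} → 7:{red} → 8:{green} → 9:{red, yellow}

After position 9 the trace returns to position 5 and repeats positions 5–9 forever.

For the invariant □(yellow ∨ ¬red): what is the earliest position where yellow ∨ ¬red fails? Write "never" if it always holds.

Check yellow ∨ ¬red at each position in order: 0 ✓, 1 ✓, 2 ✓, 3 ✓, 4 ✓.
At position 5 the labels are {red, walk}, so yellow ∨ ¬red is false there. This is the first violation.

5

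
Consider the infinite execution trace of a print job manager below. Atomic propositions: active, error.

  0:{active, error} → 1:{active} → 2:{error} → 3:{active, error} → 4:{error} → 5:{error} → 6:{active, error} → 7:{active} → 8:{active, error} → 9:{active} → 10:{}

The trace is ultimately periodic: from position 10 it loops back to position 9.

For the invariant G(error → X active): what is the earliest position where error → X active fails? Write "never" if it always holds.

Check error → X active at each position in order: 0 ✓, 1 ✓, 2 ✓.
At position 3 the labels are {active, error} and the next position 4 has {error}, so error → X active is false there. This is the first violation.

3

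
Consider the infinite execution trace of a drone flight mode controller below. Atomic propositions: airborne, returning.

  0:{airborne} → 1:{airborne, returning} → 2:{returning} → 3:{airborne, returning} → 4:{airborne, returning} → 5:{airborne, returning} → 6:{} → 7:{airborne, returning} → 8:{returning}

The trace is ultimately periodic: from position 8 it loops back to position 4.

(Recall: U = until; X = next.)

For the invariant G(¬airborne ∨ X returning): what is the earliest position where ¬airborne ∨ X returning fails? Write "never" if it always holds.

5

Check ¬airborne ∨ X returning at each position in order: 0 ✓, 1 ✓, 2 ✓, 3 ✓, 4 ✓.
At position 5 the labels are {airborne, returning} and the next position 6 has {}, so ¬airborne ∨ X returning is false there. This is the first violation.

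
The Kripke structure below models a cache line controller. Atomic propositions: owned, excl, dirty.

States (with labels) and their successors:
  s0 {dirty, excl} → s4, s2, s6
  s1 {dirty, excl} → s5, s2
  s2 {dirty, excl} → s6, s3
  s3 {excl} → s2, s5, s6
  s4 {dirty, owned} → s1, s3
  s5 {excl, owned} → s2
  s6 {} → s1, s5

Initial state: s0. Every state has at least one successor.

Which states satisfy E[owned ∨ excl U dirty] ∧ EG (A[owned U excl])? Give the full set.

{s0, s1, s2, s3, s4, s5}

States satisfying owned ∨ excl: {s0, s1, s2, s3, s4, s5}.
States satisfying dirty: {s0, s1, s2, s4}.
States satisfying E[owned ∨ excl U dirty]: {s0, s1, s2, s3, s4, s5}.
States satisfying A[owned U excl]: {s0, s1, s2, s3, s4, s5}.
States satisfying EG (A[owned U excl]): {s0, s1, s2, s3, s4, s5}.
States satisfying E[owned ∨ excl U dirty] ∧ EG (A[owned U excl]): {s0, s1, s2, s3, s4, s5}.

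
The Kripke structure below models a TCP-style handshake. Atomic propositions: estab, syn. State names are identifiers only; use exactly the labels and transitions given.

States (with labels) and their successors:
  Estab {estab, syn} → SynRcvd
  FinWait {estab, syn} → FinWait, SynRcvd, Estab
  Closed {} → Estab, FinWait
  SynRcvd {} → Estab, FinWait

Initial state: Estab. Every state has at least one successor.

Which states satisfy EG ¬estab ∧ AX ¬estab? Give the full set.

none

States satisfying ¬estab: {Closed, SynRcvd}.
States satisfying EG ¬estab: ∅.
States satisfying AX ¬estab: {Estab}.
States satisfying EG ¬estab ∧ AX ¬estab: ∅.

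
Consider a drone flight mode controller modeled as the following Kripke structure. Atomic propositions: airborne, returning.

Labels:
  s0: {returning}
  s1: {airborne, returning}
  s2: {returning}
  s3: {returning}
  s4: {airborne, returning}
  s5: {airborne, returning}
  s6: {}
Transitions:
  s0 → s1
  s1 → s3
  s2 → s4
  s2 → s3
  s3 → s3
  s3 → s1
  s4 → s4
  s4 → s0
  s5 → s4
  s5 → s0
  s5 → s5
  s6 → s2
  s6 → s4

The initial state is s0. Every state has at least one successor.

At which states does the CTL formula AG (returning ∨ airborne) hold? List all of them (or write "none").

States satisfying returning ∨ airborne: {s0, s1, s2, s3, s4, s5}.
States satisfying AG (returning ∨ airborne): {s0, s1, s2, s3, s4, s5}.

{s0, s1, s2, s3, s4, s5}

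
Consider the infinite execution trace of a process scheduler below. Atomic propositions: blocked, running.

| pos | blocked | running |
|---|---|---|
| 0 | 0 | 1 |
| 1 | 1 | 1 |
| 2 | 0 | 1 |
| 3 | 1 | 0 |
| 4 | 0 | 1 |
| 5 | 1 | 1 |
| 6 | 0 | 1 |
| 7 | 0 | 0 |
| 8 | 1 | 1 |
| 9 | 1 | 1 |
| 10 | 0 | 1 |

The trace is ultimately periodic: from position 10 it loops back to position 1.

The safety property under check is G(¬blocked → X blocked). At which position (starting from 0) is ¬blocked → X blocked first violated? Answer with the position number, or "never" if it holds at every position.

Check ¬blocked → X blocked at each position in order: 0 ✓, 1 ✓, 2 ✓, 3 ✓, 4 ✓, 5 ✓.
At position 6 the labels are {running} and the next position 7 has {}, so ¬blocked → X blocked is false there. This is the first violation.

6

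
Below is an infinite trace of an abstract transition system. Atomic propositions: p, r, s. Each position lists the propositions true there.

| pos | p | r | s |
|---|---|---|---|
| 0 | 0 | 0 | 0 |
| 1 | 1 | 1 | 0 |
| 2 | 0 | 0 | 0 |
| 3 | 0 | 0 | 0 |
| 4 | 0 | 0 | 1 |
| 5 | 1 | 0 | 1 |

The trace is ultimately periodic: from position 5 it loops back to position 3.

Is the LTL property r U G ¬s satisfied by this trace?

Walking from position 0: at position 0, G ¬s has not yet held and r fails, so r U G ¬s is false.

Violated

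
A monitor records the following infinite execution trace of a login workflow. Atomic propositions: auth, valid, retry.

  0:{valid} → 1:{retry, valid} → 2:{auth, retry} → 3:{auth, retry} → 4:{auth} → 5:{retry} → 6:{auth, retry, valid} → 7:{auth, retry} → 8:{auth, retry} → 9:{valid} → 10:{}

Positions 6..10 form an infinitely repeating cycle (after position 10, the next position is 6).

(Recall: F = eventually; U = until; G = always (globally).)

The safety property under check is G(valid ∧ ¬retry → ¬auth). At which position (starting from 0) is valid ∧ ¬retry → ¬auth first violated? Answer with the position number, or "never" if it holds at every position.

never

valid ∧ ¬retry → ¬auth holds at every position 0..10, and those are all the positions the trace ever visits, so the invariant G(valid ∧ ¬retry → ¬auth) is never violated.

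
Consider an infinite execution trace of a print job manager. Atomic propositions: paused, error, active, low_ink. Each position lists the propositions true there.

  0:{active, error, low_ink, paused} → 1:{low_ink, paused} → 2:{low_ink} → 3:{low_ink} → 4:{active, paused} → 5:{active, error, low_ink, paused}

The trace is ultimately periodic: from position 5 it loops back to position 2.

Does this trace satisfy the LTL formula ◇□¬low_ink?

□¬low_ink is false at every position 0..5, so it never becomes true and ◇□¬low_ink fails.

Does not hold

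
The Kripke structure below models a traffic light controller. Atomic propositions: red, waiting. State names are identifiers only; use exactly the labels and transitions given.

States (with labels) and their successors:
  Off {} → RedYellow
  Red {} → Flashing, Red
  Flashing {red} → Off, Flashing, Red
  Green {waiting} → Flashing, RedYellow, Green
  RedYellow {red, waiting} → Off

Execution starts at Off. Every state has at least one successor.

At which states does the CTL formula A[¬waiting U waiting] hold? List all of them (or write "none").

States satisfying ¬waiting: {Off, Red, Flashing}.
States satisfying waiting: {Green, RedYellow}.
States satisfying A[¬waiting U waiting]: {Off, Green, RedYellow}.

{Off, Green, RedYellow}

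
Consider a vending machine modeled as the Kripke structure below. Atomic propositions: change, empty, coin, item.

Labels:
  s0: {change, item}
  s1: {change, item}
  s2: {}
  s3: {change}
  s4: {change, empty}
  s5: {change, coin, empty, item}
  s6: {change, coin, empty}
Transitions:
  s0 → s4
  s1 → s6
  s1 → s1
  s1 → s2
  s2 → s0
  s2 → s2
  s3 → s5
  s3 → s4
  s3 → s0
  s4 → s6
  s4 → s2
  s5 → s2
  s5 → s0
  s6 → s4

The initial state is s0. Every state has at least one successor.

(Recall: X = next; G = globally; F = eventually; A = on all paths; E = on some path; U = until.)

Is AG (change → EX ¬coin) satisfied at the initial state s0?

Satisfied

States satisfying change → EX ¬coin: {s0, s1, s2, s3, s4, s5, s6}.
States satisfying AG (change → EX ¬coin): {s0, s1, s2, s3, s4, s5, s6}.
Every state reachable from s0 satisfies change → EX ¬coin.
s0 ∈ Sat(AG (change → EX ¬coin)).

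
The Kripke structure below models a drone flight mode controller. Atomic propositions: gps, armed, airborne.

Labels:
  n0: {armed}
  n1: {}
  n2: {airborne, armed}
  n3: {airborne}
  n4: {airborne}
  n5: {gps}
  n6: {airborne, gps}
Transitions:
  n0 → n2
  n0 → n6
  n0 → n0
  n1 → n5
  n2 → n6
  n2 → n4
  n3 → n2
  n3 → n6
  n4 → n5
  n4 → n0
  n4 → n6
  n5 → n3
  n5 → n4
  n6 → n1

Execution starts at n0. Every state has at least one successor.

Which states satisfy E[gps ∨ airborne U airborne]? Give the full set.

States satisfying gps ∨ airborne: {n2, n3, n4, n5, n6}.
States satisfying airborne: {n2, n3, n4, n6}.
States satisfying E[gps ∨ airborne U airborne]: {n2, n3, n4, n5, n6}.

{n2, n3, n4, n5, n6}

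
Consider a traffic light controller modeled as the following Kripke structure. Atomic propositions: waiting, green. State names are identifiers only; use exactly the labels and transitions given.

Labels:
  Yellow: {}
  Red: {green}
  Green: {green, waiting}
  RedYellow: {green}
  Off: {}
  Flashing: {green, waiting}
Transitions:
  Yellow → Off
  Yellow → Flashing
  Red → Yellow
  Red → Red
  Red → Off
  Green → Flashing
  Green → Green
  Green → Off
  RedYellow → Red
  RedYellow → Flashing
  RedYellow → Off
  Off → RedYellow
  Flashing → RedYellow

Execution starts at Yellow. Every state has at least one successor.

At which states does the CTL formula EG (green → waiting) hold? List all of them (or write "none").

States satisfying green → waiting: {Yellow, Green, Off, Flashing}.
States satisfying EG (green → waiting): {Green}.

{Green}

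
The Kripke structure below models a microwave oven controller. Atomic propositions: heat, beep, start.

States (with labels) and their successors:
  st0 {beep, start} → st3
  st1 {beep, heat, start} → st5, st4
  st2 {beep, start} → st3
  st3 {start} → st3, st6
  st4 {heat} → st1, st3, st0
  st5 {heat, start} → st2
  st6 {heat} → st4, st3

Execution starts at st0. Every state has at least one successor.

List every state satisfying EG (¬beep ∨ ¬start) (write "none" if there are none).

States satisfying ¬beep ∨ ¬start: {st3, st4, st5, st6}.
States satisfying EG (¬beep ∨ ¬start): {st3, st4, st6}.

{st3, st4, st6}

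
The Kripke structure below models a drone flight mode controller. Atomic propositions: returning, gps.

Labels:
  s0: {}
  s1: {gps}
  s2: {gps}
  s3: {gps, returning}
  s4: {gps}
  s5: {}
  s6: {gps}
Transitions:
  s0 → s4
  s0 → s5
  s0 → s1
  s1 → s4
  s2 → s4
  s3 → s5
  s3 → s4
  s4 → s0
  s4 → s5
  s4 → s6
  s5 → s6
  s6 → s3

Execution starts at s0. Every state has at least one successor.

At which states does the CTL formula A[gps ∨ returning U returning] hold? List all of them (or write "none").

States satisfying gps ∨ returning: {s1, s2, s3, s4, s6}.
States satisfying returning: {s3}.
States satisfying A[gps ∨ returning U returning]: {s3, s6}.

{s3, s6}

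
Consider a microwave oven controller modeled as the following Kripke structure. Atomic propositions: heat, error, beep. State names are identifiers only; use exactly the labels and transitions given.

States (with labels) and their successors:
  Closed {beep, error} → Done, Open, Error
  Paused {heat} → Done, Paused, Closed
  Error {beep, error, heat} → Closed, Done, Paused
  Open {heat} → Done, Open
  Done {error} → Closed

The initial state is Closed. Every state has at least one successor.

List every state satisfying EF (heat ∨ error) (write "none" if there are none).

States satisfying heat ∨ error: {Closed, Paused, Error, Open, Done}.
States satisfying EF (heat ∨ error): {Closed, Paused, Error, Open, Done}.

{Closed, Paused, Error, Open, Done}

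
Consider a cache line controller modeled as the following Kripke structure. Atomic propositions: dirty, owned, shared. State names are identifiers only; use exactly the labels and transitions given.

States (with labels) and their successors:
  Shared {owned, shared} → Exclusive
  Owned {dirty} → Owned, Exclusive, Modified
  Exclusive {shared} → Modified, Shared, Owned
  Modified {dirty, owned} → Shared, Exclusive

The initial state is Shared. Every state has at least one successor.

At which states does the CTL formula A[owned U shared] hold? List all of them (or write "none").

{Shared, Exclusive, Modified}

States satisfying owned: {Shared, Modified}.
States satisfying shared: {Shared, Exclusive}.
States satisfying A[owned U shared]: {Shared, Exclusive, Modified}.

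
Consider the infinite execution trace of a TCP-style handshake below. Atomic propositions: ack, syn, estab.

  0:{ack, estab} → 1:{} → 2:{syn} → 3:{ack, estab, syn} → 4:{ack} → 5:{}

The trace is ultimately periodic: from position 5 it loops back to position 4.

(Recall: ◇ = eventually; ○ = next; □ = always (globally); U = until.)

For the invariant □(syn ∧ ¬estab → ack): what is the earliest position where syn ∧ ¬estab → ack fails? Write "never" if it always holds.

2

Check syn ∧ ¬estab → ack at each position in order: 0 ✓, 1 ✓.
At position 2 the labels are {syn}, so syn ∧ ¬estab → ack is false there. This is the first violation.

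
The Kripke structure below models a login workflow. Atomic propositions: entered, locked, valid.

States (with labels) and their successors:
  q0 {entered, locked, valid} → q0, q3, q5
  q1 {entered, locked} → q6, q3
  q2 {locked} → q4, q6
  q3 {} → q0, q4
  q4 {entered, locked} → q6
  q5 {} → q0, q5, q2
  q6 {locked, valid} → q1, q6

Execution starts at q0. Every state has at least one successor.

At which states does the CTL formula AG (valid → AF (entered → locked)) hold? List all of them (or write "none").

States satisfying valid → AF (entered → locked): {q0, q1, q2, q3, q4, q5, q6}.
States satisfying AG (valid → AF (entered → locked)): {q0, q1, q2, q3, q4, q5, q6}.

{q0, q1, q2, q3, q4, q5, q6}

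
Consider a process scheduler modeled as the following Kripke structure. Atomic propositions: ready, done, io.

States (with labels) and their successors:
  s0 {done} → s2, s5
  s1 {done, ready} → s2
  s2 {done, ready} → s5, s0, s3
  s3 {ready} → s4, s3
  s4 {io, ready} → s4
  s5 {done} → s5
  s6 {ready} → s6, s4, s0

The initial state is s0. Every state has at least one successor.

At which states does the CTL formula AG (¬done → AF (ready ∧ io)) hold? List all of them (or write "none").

{s4, s5}

States satisfying ¬done → AF (ready ∧ io): {s0, s1, s2, s4, s5}.
States satisfying AG (¬done → AF (ready ∧ io)): {s4, s5}.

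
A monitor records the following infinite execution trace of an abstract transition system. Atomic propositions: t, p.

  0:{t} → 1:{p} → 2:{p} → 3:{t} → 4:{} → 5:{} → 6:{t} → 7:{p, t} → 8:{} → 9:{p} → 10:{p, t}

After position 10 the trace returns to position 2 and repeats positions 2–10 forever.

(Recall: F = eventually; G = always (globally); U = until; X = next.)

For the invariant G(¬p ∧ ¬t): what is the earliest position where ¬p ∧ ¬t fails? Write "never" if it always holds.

At position 0 the labels are {t}, so ¬p ∧ ¬t is false there. This is the first violation.

0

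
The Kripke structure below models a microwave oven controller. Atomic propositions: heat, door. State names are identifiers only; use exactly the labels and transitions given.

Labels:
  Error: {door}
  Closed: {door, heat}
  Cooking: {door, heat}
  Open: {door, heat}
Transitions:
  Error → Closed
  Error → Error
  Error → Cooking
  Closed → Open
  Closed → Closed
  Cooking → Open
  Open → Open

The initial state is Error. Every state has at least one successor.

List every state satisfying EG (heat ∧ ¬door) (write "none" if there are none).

States satisfying heat ∧ ¬door: ∅.
States satisfying EG (heat ∧ ¬door): ∅.

none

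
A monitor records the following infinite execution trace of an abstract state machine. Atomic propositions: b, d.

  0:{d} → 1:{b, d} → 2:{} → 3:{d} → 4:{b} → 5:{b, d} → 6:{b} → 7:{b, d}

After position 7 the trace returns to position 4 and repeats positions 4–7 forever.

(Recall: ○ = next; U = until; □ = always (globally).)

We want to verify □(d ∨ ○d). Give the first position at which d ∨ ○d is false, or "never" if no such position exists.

never

d ∨ ○d holds at every position 0..7, and those are all the positions the trace ever visits, so the invariant □(d ∨ ○d) is never violated.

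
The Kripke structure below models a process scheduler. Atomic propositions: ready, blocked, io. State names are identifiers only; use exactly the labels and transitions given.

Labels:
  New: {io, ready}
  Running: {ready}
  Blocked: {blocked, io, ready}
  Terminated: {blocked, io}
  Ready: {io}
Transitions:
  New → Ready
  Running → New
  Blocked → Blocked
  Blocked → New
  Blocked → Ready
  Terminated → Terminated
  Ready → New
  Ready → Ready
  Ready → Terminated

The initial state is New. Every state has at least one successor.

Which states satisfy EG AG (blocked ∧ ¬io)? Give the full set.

States satisfying AG (blocked ∧ ¬io): ∅.
States satisfying EG AG (blocked ∧ ¬io): ∅.

none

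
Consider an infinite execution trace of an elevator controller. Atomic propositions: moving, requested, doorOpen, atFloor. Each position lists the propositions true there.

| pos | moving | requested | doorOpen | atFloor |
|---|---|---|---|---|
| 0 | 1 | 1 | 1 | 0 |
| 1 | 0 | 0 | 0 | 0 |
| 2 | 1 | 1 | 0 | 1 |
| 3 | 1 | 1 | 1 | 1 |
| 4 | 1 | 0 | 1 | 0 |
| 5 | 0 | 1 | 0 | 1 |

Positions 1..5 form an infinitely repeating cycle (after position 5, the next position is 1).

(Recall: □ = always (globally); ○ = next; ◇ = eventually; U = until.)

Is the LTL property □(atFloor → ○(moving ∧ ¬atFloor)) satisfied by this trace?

atFloor → ○(moving ∧ ¬atFloor) must hold at every position from 0 onward. It fails at position 2, so □(atFloor → ○(moving ∧ ¬atFloor)) is false.
Positions where atFloor holds: 2, 3, 5.
Check ○(moving ∧ ¬atFloor) at each: 2→fails, 3→ok, 5→fails.

Does not hold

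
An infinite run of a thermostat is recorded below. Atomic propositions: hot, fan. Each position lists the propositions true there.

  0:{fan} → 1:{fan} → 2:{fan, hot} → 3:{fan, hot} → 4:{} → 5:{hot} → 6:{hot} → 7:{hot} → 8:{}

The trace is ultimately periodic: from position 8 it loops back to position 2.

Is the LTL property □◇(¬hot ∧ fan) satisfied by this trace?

No

◇(¬hot ∧ fan) must hold at every position from 0 onward. It fails at position 2, so □◇(¬hot ∧ fan) is false.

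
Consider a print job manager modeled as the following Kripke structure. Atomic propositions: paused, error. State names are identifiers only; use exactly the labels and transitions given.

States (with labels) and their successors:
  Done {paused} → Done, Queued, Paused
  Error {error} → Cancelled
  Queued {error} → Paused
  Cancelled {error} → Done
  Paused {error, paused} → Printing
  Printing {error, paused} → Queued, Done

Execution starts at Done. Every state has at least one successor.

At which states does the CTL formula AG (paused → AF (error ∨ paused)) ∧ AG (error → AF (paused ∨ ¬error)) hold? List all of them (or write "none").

{Done, Error, Queued, Cancelled, Paused, Printing}

States satisfying paused → AF (error ∨ paused): {Done, Error, Queued, Cancelled, Paused, Printing}.
States satisfying AG (paused → AF (error ∨ paused)): {Done, Error, Queued, Cancelled, Paused, Printing}.
States satisfying error → AF (paused ∨ ¬error): {Done, Error, Queued, Cancelled, Paused, Printing}.
States satisfying AG (error → AF (paused ∨ ¬error)): {Done, Error, Queued, Cancelled, Paused, Printing}.
States satisfying AG (paused → AF (error ∨ paused)) ∧ AG (error → AF (paused ∨ ¬error)): {Done, Error, Queued, Cancelled, Paused, Printing}.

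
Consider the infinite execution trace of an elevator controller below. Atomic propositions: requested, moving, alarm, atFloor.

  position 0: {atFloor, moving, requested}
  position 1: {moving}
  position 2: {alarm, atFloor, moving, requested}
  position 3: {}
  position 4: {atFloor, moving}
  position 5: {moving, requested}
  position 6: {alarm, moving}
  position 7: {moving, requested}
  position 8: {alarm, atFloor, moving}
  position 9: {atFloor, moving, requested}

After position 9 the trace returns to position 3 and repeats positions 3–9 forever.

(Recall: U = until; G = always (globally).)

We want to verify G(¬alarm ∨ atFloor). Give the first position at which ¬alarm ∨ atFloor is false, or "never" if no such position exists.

Check ¬alarm ∨ atFloor at each position in order: 0 ✓, 1 ✓, 2 ✓, 3 ✓, 4 ✓, 5 ✓.
At position 6 the labels are {alarm, moving}, so ¬alarm ∨ atFloor is false there. This is the first violation.

6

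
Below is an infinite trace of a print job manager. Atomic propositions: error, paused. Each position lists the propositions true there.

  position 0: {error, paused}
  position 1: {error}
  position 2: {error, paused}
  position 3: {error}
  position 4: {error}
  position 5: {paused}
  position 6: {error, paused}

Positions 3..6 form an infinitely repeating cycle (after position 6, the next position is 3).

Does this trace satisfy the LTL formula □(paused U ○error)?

Violated

paused U ○error must hold at every position from 0 onward. It fails at position 4, so □(paused U ○error) is false.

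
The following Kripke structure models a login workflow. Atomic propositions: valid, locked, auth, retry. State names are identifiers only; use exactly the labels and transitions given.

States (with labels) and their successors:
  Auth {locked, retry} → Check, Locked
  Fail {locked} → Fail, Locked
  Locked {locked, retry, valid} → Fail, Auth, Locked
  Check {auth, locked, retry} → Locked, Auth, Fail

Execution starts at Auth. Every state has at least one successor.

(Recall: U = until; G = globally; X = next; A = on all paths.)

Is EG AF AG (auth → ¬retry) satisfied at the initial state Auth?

No

States satisfying AF AG (auth → ¬retry): ∅.
States satisfying EG AF AG (auth → ¬retry): ∅.
No suitable path/successor from Auth witnesses the formula.
Auth ∉ Sat(EG AF AG (auth → ¬retry)).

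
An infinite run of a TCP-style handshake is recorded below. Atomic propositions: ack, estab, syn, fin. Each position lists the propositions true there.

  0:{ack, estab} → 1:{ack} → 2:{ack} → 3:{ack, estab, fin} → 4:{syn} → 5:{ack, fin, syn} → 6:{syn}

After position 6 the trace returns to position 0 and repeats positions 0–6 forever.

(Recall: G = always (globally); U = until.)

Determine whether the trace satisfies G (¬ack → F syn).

Holds

¬ack → F syn holds at every position 0..6, and those are all positions ever visited, so G (¬ack → F syn) holds.
Positions where ¬ack holds: 4, 6.
Check F syn at each: 4→ok, 6→ok.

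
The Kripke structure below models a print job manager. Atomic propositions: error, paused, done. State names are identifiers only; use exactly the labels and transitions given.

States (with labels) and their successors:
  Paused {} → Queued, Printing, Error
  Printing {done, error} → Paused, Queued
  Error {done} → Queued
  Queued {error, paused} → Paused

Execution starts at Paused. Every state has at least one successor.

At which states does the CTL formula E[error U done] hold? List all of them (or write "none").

States satisfying error: {Printing, Queued}.
States satisfying done: {Printing, Error}.
States satisfying E[error U done]: {Printing, Error}.

{Printing, Error}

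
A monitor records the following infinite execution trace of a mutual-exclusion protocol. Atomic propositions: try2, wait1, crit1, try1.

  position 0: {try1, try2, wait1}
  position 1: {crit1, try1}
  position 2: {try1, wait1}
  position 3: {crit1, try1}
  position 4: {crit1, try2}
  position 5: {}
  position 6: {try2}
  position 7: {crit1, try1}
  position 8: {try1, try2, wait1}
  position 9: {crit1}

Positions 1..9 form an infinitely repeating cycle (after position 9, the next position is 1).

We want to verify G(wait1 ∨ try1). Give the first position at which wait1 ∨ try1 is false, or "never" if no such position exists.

Check wait1 ∨ try1 at each position in order: 0 ✓, 1 ✓, 2 ✓, 3 ✓.
At position 4 the labels are {crit1, try2}, so wait1 ∨ try1 is false there. This is the first violation.

4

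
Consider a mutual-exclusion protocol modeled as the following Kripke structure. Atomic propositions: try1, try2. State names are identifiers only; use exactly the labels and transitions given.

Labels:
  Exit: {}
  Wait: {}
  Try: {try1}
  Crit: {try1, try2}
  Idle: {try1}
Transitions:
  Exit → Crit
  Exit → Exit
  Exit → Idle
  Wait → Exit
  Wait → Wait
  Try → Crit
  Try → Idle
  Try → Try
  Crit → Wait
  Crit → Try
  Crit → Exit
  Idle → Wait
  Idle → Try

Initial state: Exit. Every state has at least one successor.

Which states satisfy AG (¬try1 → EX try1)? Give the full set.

States satisfying ¬try1 → EX try1: {Exit, Try, Crit, Idle}.
States satisfying AG (¬try1 → EX try1): ∅.

none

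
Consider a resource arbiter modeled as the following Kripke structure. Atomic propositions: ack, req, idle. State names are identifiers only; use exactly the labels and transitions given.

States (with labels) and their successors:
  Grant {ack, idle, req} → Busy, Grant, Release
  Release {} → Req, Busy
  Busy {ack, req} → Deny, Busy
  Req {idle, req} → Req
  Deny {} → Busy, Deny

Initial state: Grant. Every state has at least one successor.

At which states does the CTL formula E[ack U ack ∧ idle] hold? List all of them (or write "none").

States satisfying ack: {Grant, Busy}.
States satisfying ack ∧ idle: {Grant}.
States satisfying E[ack U ack ∧ idle]: {Grant}.

{Grant}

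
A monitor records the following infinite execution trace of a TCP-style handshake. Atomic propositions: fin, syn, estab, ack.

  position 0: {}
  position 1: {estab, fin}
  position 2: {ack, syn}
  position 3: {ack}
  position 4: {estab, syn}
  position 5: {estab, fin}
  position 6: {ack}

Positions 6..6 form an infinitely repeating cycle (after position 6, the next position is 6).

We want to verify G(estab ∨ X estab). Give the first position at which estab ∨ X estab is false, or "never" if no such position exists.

2

Check estab ∨ X estab at each position in order: 0 ✓, 1 ✓.
At position 2 the labels are {ack, syn} and the next position 3 has {ack}, so estab ∨ X estab is false there. This is the first violation.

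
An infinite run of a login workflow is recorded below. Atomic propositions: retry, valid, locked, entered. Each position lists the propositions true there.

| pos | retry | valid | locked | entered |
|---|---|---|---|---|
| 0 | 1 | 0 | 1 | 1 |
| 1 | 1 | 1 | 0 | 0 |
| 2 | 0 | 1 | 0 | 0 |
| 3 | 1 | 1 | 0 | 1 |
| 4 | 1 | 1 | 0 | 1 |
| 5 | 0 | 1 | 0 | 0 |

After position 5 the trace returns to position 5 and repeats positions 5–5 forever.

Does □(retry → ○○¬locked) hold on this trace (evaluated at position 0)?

retry → ○○¬locked holds at every position 0..5, and those are all positions ever visited, so □(retry → ○○¬locked) holds.
Positions where retry holds: 0, 1, 3, 4.
Check ○○¬locked at each: 0→ok, 1→ok, 3→ok, 4→ok.

Holds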